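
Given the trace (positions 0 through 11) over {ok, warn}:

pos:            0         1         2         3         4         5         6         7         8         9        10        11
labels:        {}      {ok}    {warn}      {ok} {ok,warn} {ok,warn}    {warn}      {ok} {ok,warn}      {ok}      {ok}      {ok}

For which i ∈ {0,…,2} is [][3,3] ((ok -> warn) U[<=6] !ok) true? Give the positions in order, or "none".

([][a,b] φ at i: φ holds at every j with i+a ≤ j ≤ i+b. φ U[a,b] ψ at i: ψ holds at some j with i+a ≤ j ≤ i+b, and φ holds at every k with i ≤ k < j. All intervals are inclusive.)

Evaluate at each i in [0,2]:
  i=0: ✗ (fails at j=3)
  i=1: ✓ (all of [4,4])
  i=2: ✓ (all of [5,5])

1, 2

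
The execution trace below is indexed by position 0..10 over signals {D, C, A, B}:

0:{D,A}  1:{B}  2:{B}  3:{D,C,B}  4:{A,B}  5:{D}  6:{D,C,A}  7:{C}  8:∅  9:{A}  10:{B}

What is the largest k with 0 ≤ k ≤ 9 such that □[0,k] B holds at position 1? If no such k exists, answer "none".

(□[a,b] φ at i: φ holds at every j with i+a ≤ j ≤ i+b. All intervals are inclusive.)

3

B must hold from j=1 onward; find where it first fails.
  j=1: holds
  j=2: holds
  j=3: holds
  j=4: holds
  j=5: fails
Holds on [1,4], so largest k = 3.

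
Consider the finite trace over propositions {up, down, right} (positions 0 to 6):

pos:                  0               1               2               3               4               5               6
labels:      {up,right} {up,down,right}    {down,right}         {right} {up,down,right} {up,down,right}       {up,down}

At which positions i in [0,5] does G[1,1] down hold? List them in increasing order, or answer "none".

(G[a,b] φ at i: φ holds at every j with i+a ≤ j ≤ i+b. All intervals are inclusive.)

Evaluate at each i in [0,5]:
  i=0: ✓ (all of [1,1])
  i=1: ✓ (all of [2,2])
  i=2: ✗ (fails at j=3)
  i=3: ✓ (all of [4,4])
  i=4: ✓ (all of [5,5])
  i=5: ✓ (all of [6,6])

0, 1, 3, 4, 5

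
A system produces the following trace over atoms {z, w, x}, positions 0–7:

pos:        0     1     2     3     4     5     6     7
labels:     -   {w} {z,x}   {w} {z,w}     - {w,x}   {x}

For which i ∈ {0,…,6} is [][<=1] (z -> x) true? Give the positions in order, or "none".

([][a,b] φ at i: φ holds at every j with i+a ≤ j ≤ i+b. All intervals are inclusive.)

0, 1, 2, 5, 6

Evaluate at each i in [0,6]:
  i=0: ✓ (all of [0,1])
  i=1: ✓ (all of [1,2])
  i=2: ✓ (all of [2,3])
  i=3: ✗ (fails at j=4)
  i=4: ✗ (fails at j=4)
  i=5: ✓ (all of [5,6])
  i=6: ✓ (all of [6,7])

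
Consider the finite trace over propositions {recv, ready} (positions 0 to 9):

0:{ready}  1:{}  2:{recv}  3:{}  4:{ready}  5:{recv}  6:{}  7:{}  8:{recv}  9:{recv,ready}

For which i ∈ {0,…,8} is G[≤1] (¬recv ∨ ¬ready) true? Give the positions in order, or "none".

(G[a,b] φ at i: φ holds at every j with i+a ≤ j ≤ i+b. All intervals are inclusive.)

0, 1, 2, 3, 4, 5, 6, 7

Evaluate at each i in [0,8]:
  i=0: ✓ (all of [0,1])
  i=1: ✓ (all of [1,2])
  i=2: ✓ (all of [2,3])
  i=3: ✓ (all of [3,4])
  i=4: ✓ (all of [4,5])
  i=5: ✓ (all of [5,6])
  i=6: ✓ (all of [6,7])
  i=7: ✓ (all of [7,8])
  i=8: ✗ (fails at j=9)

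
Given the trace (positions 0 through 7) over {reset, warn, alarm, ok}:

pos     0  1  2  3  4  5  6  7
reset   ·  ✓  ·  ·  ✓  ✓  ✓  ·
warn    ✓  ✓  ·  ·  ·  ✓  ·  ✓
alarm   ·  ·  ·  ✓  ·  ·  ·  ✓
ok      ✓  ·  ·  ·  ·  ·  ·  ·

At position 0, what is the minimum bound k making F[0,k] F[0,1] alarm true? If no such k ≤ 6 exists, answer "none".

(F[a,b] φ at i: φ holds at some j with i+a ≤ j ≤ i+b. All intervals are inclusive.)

Scan j = 0,1,… for F[0,1] alarm:
  j=0: fails
  j=1: fails
  j=2: holds
First hit at j=2, so smallest k = 2-0 = 2.

2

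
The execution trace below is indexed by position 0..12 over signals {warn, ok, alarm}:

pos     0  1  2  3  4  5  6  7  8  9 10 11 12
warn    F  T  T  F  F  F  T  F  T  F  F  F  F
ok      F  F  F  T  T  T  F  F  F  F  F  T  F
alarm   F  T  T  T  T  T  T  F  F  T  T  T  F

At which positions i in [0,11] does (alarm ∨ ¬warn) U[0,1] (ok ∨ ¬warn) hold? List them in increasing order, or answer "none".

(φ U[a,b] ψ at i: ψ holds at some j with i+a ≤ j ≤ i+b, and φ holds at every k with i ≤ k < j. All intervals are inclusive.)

Evaluate at each i in [0,11]:
  i=0: ✓ (rhs at j=0)
  i=1: ✗ (no rhs in [1,2])
  i=2: ✓ (rhs at j=3; lhs holds on [2,2])
  i=3: ✓ (rhs at j=3)
  i=4: ✓ (rhs at j=4)
  i=5: ✓ (rhs at j=5)
  i=6: ✓ (rhs at j=7; lhs holds on [6,6])
  i=7: ✓ (rhs at j=7)
  i=8: ✗ (lhs fails at k=8 before rhs at j=9)
  i=9: ✓ (rhs at j=9)
  i=10: ✓ (rhs at j=10)
  i=11: ✓ (rhs at j=11)

0, 2, 3, 4, 5, 6, 7, 9, 10, 11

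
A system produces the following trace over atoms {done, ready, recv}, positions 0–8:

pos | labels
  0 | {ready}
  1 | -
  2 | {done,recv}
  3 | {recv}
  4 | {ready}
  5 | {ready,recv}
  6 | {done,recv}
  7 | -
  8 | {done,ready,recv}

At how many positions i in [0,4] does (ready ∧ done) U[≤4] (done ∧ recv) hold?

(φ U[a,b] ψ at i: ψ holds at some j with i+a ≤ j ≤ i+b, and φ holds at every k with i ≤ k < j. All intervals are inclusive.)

1

Evaluate at each i in [0,4]:
  i=0: ✗ (lhs fails at k=0 before rhs at j=2)
  i=1: ✗ (lhs fails at k=1 before rhs at j=2)
  i=2: ✓ (rhs at j=2)
  i=3: ✗ (lhs fails at k=3 before rhs at j=6)
  i=4: ✗ (lhs fails at k=4 before rhs at j=6)
Positions where it holds: {2} → 1.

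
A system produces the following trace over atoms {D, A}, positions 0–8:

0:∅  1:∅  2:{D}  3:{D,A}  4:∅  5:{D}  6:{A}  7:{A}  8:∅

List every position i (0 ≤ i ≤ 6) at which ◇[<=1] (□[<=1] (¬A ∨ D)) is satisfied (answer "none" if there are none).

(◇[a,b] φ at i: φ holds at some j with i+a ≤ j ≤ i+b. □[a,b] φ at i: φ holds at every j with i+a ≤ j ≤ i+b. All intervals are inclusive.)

0, 1, 2, 3, 4

Evaluate at each i in [0,6]:
  i=0: ✓ (witness j=0)
  i=1: ✓ (witness j=1)
  i=2: ✓ (witness j=2)
  i=3: ✓ (witness j=3)
  i=4: ✓ (witness j=4)
  i=5: ✗ (none in [5,6])
  i=6: ✗ (none in [6,7])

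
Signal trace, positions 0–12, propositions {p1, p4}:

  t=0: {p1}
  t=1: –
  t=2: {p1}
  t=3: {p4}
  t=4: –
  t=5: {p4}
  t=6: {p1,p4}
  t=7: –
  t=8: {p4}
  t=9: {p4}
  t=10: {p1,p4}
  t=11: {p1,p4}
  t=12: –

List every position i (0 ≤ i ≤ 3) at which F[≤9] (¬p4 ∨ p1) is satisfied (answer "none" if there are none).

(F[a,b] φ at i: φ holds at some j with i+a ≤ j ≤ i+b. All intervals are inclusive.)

Evaluate at each i in [0,3]:
  i=0: ✓ (witness j=0)
  i=1: ✓ (witness j=1)
  i=2: ✓ (witness j=2)
  i=3: ✓ (witness j=4)

0, 1, 2, 3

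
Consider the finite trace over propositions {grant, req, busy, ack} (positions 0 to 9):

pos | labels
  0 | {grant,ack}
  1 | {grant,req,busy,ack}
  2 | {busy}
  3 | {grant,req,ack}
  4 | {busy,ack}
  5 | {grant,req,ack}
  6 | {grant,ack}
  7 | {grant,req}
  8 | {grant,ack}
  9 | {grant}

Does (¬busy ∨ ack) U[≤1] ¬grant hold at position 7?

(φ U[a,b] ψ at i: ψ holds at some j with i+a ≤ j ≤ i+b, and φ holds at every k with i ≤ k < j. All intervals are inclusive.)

False

Need some j in [7,8] with ¬grant, and (¬busy ∨ ack) at every k in [7,j-1].
  j=7: ¬grant false.
  j=8: ¬grant false.
No j in the window works → until fails.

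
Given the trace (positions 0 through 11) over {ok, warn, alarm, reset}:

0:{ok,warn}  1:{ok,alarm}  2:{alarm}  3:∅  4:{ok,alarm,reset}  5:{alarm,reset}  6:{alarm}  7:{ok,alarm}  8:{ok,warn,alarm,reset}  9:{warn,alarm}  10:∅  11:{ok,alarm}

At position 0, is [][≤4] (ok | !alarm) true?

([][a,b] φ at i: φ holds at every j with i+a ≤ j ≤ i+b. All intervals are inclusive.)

Check (ok | !alarm) at every j in [0,4]:
  j=0: true
  j=1: true
  j=2: false
  j=3: true
  j=4: true
Fails at j=2 → formula fails.

Does not hold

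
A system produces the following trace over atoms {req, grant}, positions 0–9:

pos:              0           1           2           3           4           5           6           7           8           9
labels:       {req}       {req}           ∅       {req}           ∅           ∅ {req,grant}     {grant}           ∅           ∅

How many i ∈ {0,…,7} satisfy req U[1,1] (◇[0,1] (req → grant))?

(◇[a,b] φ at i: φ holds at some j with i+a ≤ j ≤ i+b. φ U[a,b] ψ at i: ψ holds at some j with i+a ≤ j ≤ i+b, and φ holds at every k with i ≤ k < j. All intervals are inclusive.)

Evaluate at each i in [0,7]:
  i=0: ✓ (rhs at j=1; lhs holds on [0,0])
  i=1: ✓ (rhs at j=2; lhs holds on [1,1])
  i=2: ✗ (lhs fails at k=2 before rhs at j=3)
  i=3: ✓ (rhs at j=4; lhs holds on [3,3])
  i=4: ✗ (lhs fails at k=4 before rhs at j=5)
  i=5: ✗ (lhs fails at k=5 before rhs at j=6)
  i=6: ✓ (rhs at j=7; lhs holds on [6,6])
  i=7: ✗ (lhs fails at k=7 before rhs at j=8)
Positions where it holds: {0, 1, 3, 6} → 4.

4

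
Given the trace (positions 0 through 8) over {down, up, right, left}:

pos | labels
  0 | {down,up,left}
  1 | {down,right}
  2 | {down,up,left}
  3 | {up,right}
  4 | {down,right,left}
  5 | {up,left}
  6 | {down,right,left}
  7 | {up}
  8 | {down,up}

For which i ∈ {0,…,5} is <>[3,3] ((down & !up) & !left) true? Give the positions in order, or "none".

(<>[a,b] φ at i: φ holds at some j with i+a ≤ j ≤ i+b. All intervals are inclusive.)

Evaluate at each i in [0,5]:
  i=0: ✗ (none in [3,3])
  i=1: ✗ (none in [4,4])
  i=2: ✗ (none in [5,5])
  i=3: ✗ (none in [6,6])
  i=4: ✗ (none in [7,7])
  i=5: ✗ (none in [8,8])

none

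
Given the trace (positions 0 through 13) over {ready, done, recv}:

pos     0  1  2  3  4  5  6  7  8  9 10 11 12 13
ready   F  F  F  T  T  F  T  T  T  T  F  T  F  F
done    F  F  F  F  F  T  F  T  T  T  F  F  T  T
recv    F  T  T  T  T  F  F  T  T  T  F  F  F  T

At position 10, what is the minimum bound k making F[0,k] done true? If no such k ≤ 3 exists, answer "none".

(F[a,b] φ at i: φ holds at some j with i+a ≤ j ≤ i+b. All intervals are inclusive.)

Scan j = 10,11,… for done:
  j=10: fails
  j=11: fails
  j=12: holds
First hit at j=12, so smallest k = 12-10 = 2.

2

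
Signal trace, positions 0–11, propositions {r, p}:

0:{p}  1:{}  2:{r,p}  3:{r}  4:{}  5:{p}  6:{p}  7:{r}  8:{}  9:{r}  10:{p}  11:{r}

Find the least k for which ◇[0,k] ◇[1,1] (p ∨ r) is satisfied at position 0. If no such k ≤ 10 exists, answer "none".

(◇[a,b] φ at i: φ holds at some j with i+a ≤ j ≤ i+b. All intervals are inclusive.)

1

Scan j = 0,1,… for ◇[1,1] (p ∨ r):
  j=0: fails
  j=1: holds
First hit at j=1, so smallest k = 1-0 = 1.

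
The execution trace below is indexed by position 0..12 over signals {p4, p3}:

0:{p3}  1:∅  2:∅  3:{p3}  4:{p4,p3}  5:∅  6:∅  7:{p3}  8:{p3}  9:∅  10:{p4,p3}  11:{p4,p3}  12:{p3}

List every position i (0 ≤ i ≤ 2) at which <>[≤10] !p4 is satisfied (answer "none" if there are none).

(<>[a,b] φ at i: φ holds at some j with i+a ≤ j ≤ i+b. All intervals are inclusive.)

Evaluate at each i in [0,2]:
  i=0: ✓ (witness j=0)
  i=1: ✓ (witness j=1)
  i=2: ✓ (witness j=2)

0, 1, 2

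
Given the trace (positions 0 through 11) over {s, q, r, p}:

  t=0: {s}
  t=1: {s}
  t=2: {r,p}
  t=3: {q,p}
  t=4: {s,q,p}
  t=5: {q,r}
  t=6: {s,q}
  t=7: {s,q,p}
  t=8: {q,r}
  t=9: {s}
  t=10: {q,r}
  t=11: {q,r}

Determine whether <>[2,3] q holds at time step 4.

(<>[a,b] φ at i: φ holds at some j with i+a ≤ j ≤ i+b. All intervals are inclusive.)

Holds

Check q at each j in [6,7]:
  j=6: true
  j=7: true
Found at j=6 → formula holds.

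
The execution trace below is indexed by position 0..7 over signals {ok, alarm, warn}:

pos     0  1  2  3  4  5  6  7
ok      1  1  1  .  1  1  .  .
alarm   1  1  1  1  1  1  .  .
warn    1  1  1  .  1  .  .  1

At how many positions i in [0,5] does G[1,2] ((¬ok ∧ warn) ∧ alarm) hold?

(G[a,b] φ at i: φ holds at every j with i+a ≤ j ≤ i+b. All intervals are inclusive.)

Evaluate at each i in [0,5]:
  i=0: ✗ (fails at j=1)
  i=1: ✗ (fails at j=2)
  i=2: ✗ (fails at j=3)
  i=3: ✗ (fails at j=4)
  i=4: ✗ (fails at j=5)
  i=5: ✗ (fails at j=6)
Positions where it holds: {} → 0.

0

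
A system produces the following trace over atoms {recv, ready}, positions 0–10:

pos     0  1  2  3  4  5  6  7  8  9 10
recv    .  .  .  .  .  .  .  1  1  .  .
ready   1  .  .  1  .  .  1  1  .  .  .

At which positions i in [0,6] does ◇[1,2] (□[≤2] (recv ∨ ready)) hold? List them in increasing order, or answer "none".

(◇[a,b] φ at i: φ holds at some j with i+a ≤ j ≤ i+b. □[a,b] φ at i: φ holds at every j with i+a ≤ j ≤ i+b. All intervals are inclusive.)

Evaluate at each i in [0,6]:
  i=0: ✗ (none in [1,2])
  i=1: ✗ (none in [2,3])
  i=2: ✗ (none in [3,4])
  i=3: ✗ (none in [4,5])
  i=4: ✓ (witness j=6)
  i=5: ✓ (witness j=6)
  i=6: ✗ (none in [7,8])

4, 5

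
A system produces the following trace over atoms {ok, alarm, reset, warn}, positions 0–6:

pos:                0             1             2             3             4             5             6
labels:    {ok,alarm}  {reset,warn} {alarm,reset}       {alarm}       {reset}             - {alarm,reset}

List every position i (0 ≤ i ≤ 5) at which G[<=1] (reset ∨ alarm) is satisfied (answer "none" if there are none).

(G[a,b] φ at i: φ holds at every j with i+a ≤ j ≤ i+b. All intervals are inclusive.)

Evaluate at each i in [0,5]:
  i=0: ✓ (all of [0,1])
  i=1: ✓ (all of [1,2])
  i=2: ✓ (all of [2,3])
  i=3: ✓ (all of [3,4])
  i=4: ✗ (fails at j=5)
  i=5: ✗ (fails at j=5)

0, 1, 2, 3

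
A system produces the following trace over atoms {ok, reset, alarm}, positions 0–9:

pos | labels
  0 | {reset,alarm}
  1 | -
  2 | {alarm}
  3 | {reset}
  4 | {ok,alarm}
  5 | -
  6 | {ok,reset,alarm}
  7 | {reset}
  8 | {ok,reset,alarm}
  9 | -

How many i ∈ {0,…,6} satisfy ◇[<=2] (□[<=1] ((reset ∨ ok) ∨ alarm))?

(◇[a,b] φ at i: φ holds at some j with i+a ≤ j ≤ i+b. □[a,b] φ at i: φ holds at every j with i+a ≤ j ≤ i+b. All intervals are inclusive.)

7

Evaluate at each i in [0,6]:
  i=0: ✓ (witness j=2)
  i=1: ✓ (witness j=2)
  i=2: ✓ (witness j=2)
  i=3: ✓ (witness j=3)
  i=4: ✓ (witness j=6)
  i=5: ✓ (witness j=6)
  i=6: ✓ (witness j=6)
Positions where it holds: {0, 1, 2, 3, 4, 5, 6} → 7.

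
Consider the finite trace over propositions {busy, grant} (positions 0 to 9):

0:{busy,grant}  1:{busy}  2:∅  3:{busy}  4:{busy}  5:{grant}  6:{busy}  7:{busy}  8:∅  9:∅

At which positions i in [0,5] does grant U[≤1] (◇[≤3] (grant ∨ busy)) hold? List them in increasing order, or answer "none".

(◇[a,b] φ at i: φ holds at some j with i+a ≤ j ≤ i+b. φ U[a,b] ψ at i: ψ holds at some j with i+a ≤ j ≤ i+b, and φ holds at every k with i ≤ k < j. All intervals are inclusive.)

Evaluate at each i in [0,5]:
  i=0: ✓ (rhs at j=0)
  i=1: ✓ (rhs at j=1)
  i=2: ✓ (rhs at j=2)
  i=3: ✓ (rhs at j=3)
  i=4: ✓ (rhs at j=4)
  i=5: ✓ (rhs at j=5)

0, 1, 2, 3, 4, 5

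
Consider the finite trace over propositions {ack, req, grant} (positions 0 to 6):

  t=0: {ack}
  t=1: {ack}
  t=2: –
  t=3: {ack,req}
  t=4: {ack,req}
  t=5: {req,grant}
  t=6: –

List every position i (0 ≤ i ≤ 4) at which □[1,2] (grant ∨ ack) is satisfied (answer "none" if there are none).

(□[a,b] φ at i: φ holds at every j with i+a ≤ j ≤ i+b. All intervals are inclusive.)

2, 3

Evaluate at each i in [0,4]:
  i=0: ✗ (fails at j=2)
  i=1: ✗ (fails at j=2)
  i=2: ✓ (all of [3,4])
  i=3: ✓ (all of [4,5])
  i=4: ✗ (fails at j=6)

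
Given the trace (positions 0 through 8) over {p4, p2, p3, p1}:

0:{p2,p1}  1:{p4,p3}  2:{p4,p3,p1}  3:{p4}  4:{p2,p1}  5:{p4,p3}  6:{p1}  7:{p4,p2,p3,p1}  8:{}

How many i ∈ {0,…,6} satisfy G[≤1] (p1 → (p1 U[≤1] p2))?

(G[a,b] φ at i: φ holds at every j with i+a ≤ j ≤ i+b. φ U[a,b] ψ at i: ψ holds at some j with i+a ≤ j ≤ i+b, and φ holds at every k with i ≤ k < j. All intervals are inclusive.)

Evaluate at each i in [0,6]:
  i=0: ✓ (all of [0,1])
  i=1: ✗ (fails at j=2)
  i=2: ✗ (fails at j=2)
  i=3: ✓ (all of [3,4])
  i=4: ✓ (all of [4,5])
  i=5: ✓ (all of [5,6])
  i=6: ✓ (all of [6,7])
Positions where it holds: {0, 3, 4, 5, 6} → 5.

5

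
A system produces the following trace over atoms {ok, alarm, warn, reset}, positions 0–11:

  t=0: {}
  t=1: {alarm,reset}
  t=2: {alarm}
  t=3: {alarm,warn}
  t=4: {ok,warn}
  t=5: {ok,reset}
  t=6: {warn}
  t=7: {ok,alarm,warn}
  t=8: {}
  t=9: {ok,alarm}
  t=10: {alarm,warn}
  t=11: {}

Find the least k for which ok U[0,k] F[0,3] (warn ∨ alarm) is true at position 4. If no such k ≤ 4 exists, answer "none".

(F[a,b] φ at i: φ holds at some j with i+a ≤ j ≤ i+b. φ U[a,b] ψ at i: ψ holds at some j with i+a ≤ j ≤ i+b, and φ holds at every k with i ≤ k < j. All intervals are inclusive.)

0

Need earliest j ≥ 4 with F[0,3] (warn ∨ alarm), and ok at every k in [4,j-1].
  j=4: rhs holds (empty prefix). k = 0.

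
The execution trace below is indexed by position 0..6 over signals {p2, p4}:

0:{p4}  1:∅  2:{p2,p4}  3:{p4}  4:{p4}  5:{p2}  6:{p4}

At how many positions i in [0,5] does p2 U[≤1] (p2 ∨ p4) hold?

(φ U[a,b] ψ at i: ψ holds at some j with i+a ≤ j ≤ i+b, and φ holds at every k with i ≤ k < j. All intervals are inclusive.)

5

Evaluate at each i in [0,5]:
  i=0: ✓ (rhs at j=0)
  i=1: ✗ (lhs fails at k=1 before rhs at j=2)
  i=2: ✓ (rhs at j=2)
  i=3: ✓ (rhs at j=3)
  i=4: ✓ (rhs at j=4)
  i=5: ✓ (rhs at j=5)
Positions where it holds: {0, 2, 3, 4, 5} → 5.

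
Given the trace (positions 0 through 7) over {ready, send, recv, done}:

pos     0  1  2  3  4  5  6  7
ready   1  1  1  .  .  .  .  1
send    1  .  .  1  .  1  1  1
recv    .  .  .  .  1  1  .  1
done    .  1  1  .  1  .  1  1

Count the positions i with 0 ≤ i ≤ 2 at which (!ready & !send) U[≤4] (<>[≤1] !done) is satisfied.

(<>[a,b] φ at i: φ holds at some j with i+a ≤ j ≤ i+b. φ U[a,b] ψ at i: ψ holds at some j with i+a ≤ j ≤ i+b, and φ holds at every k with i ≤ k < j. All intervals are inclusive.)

2

Evaluate at each i in [0,2]:
  i=0: ✓ (rhs at j=0)
  i=1: ✗ (lhs fails at k=1 before rhs at j=2)
  i=2: ✓ (rhs at j=2)
Positions where it holds: {0, 2} → 2.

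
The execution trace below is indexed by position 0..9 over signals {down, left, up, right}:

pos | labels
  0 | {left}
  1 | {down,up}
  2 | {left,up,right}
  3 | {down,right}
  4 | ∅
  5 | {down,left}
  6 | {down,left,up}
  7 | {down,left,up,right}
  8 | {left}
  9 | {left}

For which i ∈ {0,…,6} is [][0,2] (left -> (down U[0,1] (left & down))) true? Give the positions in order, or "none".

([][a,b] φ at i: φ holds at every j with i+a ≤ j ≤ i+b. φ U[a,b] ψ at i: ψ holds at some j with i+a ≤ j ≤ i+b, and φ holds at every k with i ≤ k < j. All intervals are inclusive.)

3, 4, 5

Evaluate at each i in [0,6]:
  i=0: ✗ (fails at j=0)
  i=1: ✗ (fails at j=2)
  i=2: ✗ (fails at j=2)
  i=3: ✓ (all of [3,5])
  i=4: ✓ (all of [4,6])
  i=5: ✓ (all of [5,7])
  i=6: ✗ (fails at j=8)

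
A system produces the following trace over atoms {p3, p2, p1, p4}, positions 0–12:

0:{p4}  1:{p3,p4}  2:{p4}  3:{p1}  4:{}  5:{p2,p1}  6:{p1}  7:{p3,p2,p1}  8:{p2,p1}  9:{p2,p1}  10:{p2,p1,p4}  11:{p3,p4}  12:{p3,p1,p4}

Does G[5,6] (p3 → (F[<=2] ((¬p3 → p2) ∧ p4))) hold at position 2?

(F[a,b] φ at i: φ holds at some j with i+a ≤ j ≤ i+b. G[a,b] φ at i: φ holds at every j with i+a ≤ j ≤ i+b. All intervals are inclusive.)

Check (p3 → (F[<=2] ((¬p3 → p2) ∧ p4))) at every j in [7,8]:
  j=7: antecedent true; consequent fails (none in [7,9]) → ✗
  j=8: antecedent false → ✓
Fails at j=7 → formula fails.

False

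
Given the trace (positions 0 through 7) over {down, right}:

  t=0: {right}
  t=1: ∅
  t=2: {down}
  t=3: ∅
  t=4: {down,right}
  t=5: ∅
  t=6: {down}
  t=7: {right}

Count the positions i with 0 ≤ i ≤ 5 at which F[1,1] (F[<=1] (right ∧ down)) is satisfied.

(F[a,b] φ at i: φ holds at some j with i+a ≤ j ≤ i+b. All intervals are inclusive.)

2

Evaluate at each i in [0,5]:
  i=0: ✗ (none in [1,1])
  i=1: ✗ (none in [2,2])
  i=2: ✓ (witness j=3)
  i=3: ✓ (witness j=4)
  i=4: ✗ (none in [5,5])
  i=5: ✗ (none in [6,6])
Positions where it holds: {2, 3} → 2.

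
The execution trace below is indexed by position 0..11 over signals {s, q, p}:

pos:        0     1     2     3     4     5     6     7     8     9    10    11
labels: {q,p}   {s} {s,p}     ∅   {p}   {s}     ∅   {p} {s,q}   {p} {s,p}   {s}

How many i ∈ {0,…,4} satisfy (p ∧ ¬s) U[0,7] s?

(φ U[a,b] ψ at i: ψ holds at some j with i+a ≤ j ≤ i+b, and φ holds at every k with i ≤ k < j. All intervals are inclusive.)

Evaluate at each i in [0,4]:
  i=0: ✓ (rhs at j=1; lhs holds on [0,0])
  i=1: ✓ (rhs at j=1)
  i=2: ✓ (rhs at j=2)
  i=3: ✗ (lhs fails at k=3 before rhs at j=5)
  i=4: ✓ (rhs at j=5; lhs holds on [4,4])
Positions where it holds: {0, 1, 2, 4} → 4.

4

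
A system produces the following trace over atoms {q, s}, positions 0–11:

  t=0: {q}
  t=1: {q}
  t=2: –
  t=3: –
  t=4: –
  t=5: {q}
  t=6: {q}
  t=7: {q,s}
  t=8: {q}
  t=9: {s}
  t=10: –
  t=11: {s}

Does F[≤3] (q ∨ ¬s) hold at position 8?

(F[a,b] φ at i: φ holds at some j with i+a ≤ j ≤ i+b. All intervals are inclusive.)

True

Check (q ∨ ¬s) at each j in [8,11]:
  j=8: true
  j=9: false
  j=10: true
  j=11: false
Found at j=8 → formula holds.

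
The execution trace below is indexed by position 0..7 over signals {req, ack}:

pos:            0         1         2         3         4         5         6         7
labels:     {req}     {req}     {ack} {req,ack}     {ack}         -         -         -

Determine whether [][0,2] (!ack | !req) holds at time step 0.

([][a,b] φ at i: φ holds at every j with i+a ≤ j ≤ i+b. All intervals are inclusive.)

Check (!ack | !req) at every j in [0,2]:
  j=0: true
  j=1: true
  j=2: true
All positions satisfy it → formula holds.

Yes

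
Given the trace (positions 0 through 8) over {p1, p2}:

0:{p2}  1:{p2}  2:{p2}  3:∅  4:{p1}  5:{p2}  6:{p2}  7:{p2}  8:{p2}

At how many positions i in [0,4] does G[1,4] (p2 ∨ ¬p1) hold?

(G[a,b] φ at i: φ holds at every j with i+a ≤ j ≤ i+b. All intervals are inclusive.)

1

Evaluate at each i in [0,4]:
  i=0: ✗ (fails at j=4)
  i=1: ✗ (fails at j=4)
  i=2: ✗ (fails at j=4)
  i=3: ✗ (fails at j=4)
  i=4: ✓ (all of [5,8])
Positions where it holds: {4} → 1.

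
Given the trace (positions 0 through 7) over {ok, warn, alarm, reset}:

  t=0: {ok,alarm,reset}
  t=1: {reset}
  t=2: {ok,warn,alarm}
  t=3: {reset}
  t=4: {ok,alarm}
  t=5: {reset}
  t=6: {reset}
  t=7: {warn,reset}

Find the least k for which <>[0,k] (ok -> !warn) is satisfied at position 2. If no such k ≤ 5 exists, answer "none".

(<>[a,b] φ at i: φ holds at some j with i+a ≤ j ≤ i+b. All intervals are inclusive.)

Scan j = 2,3,… for (ok -> !warn):
  j=2: fails
  j=3: holds
First hit at j=3, so smallest k = 3-2 = 1.

1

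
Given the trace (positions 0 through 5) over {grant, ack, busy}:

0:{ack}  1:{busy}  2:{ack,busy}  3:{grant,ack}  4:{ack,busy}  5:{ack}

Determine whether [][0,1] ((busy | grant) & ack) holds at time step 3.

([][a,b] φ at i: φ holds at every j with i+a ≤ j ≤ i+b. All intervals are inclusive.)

Holds

Check ((busy | grant) & ack) at every j in [3,4]:
  j=3: true
  j=4: true
All positions satisfy it → formula holds.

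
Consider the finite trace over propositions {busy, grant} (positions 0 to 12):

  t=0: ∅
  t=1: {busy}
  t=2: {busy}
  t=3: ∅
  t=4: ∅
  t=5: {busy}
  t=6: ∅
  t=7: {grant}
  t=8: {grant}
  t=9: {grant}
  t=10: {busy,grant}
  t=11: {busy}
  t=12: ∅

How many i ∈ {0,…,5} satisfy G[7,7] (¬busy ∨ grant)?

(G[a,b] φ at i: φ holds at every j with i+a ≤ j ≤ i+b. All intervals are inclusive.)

Evaluate at each i in [0,5]:
  i=0: ✓ (all of [7,7])
  i=1: ✓ (all of [8,8])
  i=2: ✓ (all of [9,9])
  i=3: ✓ (all of [10,10])
  i=4: ✗ (fails at j=11)
  i=5: ✓ (all of [12,12])
Positions where it holds: {0, 1, 2, 3, 5} → 5.

5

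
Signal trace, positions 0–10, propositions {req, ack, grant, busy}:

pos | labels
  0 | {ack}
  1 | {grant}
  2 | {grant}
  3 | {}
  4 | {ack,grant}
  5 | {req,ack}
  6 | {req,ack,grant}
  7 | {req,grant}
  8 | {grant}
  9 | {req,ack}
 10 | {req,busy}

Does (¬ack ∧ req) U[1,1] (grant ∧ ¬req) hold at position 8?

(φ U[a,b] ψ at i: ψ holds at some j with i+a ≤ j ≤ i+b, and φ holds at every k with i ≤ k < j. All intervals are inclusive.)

Need some j in [9,9] with (grant ∧ ¬req), and (¬ack ∧ req) at every k in [8,j-1].
  j=9: (grant ∧ ¬req) false.
No j in the window works → until fails.

Does not hold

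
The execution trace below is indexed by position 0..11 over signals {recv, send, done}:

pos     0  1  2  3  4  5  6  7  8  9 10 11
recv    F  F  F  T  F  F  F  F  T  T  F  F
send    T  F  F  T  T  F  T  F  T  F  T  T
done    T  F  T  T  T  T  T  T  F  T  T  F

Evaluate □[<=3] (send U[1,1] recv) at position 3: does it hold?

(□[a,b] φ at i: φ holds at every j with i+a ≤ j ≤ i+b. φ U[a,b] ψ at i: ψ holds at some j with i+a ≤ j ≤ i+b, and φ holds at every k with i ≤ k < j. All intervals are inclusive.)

Check (send U[1,1] recv) at every j in [3,6]:
  j=3: fails
  j=4: fails
  j=5: fails
  j=6: fails
Fails at j=3 → formula fails.

No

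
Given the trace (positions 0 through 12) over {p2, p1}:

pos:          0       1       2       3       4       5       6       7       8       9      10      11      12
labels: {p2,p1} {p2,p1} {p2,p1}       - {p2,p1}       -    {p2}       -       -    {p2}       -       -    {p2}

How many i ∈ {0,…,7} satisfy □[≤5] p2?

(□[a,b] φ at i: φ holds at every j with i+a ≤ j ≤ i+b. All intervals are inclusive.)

0

Evaluate at each i in [0,7]:
  i=0: ✗ (fails at j=3)
  i=1: ✗ (fails at j=3)
  i=2: ✗ (fails at j=3)
  i=3: ✗ (fails at j=3)
  i=4: ✗ (fails at j=5)
  i=5: ✗ (fails at j=5)
  i=6: ✗ (fails at j=7)
  i=7: ✗ (fails at j=7)
Positions where it holds: {} → 0.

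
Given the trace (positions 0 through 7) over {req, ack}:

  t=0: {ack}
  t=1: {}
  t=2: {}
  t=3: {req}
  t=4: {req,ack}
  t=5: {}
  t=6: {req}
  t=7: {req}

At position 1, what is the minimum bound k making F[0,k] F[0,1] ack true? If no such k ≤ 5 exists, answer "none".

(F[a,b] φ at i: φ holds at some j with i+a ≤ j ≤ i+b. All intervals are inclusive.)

2

Scan j = 1,2,… for F[0,1] ack:
  j=1: fails
  j=2: fails
  j=3: holds
First hit at j=3, so smallest k = 3-1 = 2.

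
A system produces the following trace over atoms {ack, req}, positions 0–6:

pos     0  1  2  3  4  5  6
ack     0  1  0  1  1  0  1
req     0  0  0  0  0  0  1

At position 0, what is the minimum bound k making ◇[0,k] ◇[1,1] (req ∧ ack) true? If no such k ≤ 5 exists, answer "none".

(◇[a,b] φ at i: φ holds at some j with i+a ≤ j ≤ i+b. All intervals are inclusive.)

Scan j = 0,1,… for ◇[1,1] (req ∧ ack):
  j=0: fails
  j=1: fails
  j=2: fails
  j=3: fails
  j=4: fails
  j=5: holds
First hit at j=5, so smallest k = 5-0 = 5.

5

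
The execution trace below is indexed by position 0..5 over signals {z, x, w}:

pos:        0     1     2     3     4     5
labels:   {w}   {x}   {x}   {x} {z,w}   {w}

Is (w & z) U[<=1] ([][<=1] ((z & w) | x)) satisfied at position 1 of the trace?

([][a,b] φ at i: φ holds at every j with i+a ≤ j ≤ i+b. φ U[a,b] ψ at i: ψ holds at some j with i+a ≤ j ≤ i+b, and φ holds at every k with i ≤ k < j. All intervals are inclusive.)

Holds

Need some j in [1,2] with [][<=1] ((z & w) | x), and (w & z) at every k in [1,j-1].
  j=1: [][<=1] ((z & w) | x) holds; no prefix to check → satisfied.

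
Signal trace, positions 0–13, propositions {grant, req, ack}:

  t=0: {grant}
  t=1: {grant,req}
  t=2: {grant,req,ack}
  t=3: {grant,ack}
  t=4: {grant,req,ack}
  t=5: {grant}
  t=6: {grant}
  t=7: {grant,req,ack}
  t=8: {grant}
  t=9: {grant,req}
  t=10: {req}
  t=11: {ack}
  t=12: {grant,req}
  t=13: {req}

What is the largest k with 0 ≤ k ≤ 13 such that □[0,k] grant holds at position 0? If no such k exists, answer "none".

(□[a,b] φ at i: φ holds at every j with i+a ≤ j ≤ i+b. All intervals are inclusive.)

grant must hold from j=0 onward; find where it first fails.
  j=0: holds
  j=1: holds
  j=2: holds
  j=3: holds
  j=4: holds
  j=5: holds
  j=6: holds
  j=7: holds
  j=8: holds
  j=9: holds
  j=10: fails
Holds on [0,9], so largest k = 9.

9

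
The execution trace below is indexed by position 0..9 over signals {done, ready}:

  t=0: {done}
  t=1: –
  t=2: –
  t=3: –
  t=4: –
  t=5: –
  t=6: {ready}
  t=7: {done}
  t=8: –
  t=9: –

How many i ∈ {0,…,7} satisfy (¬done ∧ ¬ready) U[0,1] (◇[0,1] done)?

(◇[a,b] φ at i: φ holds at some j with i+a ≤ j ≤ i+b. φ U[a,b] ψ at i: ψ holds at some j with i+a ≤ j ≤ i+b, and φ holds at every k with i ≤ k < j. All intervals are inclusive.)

Evaluate at each i in [0,7]:
  i=0: ✓ (rhs at j=0)
  i=1: ✗ (no rhs in [1,2])
  i=2: ✗ (no rhs in [2,3])
  i=3: ✗ (no rhs in [3,4])
  i=4: ✗ (no rhs in [4,5])
  i=5: ✓ (rhs at j=6; lhs holds on [5,5])
  i=6: ✓ (rhs at j=6)
  i=7: ✓ (rhs at j=7)
Positions where it holds: {0, 5, 6, 7} → 4.

4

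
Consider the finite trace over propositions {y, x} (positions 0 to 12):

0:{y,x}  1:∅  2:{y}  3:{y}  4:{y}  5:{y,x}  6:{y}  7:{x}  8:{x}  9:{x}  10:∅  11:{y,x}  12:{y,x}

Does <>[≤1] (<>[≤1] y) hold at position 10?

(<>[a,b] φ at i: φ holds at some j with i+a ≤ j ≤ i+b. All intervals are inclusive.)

Check <>[≤1] y at each j in [10,11]:
  j=10: holds (witness at 11)
  j=11: holds (witness at 11)
Found at j=10 → formula holds.

Holds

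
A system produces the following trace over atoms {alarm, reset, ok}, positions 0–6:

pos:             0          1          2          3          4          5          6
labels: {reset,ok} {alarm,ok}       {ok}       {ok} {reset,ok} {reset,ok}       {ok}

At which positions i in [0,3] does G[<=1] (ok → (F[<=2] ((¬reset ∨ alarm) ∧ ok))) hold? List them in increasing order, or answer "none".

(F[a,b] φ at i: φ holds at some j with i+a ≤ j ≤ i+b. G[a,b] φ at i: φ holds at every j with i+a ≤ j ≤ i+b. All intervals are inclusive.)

Evaluate at each i in [0,3]:
  i=0: ✓ (all of [0,1])
  i=1: ✓ (all of [1,2])
  i=2: ✓ (all of [2,3])
  i=3: ✓ (all of [3,4])

0, 1, 2, 3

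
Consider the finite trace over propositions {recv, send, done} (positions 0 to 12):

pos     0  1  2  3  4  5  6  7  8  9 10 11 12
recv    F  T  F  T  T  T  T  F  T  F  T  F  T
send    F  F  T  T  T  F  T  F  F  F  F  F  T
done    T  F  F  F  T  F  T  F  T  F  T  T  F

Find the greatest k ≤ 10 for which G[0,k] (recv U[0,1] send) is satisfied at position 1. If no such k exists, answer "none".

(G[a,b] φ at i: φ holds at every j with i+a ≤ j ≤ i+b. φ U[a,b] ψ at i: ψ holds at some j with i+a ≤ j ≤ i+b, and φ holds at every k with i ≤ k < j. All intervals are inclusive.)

(recv U[0,1] send) must hold from j=1 onward; find where it first fails.
  j=1: holds
  j=2: holds
  j=3: holds
  j=4: holds
  j=5: holds
  j=6: holds
  j=7: fails
Holds on [1,6], so largest k = 5.

5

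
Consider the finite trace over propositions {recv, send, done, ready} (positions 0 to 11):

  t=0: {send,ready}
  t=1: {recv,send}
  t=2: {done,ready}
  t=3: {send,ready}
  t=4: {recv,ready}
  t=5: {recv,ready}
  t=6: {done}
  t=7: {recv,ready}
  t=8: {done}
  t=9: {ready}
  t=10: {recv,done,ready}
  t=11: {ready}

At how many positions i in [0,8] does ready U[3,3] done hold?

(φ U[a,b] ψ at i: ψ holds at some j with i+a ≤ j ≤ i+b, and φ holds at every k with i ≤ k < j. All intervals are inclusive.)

Evaluate at each i in [0,8]:
  i=0: ✗ (no rhs in [3,3])
  i=1: ✗ (no rhs in [4,4])
  i=2: ✗ (no rhs in [5,5])
  i=3: ✓ (rhs at j=6; lhs holds on [3,5])
  i=4: ✗ (no rhs in [7,7])
  i=5: ✗ (lhs fails at k=6 before rhs at j=8)
  i=6: ✗ (no rhs in [9,9])
  i=7: ✗ (lhs fails at k=8 before rhs at j=10)
  i=8: ✗ (no rhs in [11,11])
Positions where it holds: {3} → 1.

1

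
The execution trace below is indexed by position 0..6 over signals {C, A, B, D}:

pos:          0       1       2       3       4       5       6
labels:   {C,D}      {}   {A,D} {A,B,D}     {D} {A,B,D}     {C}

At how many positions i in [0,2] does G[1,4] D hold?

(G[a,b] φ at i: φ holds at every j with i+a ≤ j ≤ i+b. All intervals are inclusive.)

Evaluate at each i in [0,2]:
  i=0: ✗ (fails at j=1)
  i=1: ✓ (all of [2,5])
  i=2: ✗ (fails at j=6)
Positions where it holds: {1} → 1.

1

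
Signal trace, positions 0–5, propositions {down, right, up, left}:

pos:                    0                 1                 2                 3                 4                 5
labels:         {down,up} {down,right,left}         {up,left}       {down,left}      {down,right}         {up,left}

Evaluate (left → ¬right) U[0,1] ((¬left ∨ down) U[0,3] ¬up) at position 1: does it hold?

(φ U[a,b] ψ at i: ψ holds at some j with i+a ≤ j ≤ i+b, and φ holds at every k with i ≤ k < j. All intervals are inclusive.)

Holds

Need some j in [1,2] with ((¬left ∨ down) U[0,3] ¬up), and (left → ¬right) at every k in [1,j-1].
  j=1: ((¬left ∨ down) U[0,3] ¬up) holds; no prefix to check → satisfied.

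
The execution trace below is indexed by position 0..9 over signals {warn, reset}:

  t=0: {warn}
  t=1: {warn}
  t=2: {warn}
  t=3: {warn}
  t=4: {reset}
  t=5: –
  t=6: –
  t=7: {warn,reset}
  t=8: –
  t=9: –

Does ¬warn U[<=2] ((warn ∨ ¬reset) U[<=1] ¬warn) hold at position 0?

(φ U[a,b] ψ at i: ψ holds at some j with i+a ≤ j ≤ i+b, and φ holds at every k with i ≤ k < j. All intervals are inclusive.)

Need some j in [0,2] with ((warn ∨ ¬reset) U[<=1] ¬warn), and ¬warn at every k in [0,j-1].
  j=0: ((warn ∨ ¬reset) U[<=1] ¬warn) — fails.
  j=1: ((warn ∨ ¬reset) U[<=1] ¬warn) — fails.
  j=2: ((warn ∨ ¬reset) U[<=1] ¬warn) — fails.
No j in the window works → until fails.

False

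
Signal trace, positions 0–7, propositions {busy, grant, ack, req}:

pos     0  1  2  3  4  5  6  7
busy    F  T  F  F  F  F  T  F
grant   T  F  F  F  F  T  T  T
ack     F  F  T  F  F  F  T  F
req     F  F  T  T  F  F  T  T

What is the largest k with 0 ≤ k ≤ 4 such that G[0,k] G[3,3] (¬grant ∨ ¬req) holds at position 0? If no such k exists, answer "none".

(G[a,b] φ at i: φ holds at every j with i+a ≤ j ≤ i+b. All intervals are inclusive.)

2

G[3,3] (¬grant ∨ ¬req) must hold from j=0 onward; find where it first fails.
  j=0: holds
  j=1: holds
  j=2: holds
  j=3: fails
Holds on [0,2], so largest k = 2.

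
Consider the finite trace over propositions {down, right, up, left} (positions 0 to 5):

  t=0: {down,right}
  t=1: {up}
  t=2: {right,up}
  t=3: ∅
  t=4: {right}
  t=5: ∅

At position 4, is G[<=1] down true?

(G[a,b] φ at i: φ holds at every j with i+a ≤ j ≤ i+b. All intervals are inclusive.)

Check down at every j in [4,5]:
  j=4: false
  j=5: false
Fails at j=4 → formula fails.

False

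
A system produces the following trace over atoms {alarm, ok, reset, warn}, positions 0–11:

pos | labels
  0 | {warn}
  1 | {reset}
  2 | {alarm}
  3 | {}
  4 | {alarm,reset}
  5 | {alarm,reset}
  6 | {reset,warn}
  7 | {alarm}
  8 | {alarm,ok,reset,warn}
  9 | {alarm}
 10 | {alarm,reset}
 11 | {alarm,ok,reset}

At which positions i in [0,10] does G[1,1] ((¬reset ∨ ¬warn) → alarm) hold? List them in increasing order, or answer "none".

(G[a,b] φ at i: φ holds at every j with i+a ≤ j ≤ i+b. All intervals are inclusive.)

1, 3, 4, 5, 6, 7, 8, 9, 10

Evaluate at each i in [0,10]:
  i=0: ✗ (fails at j=1)
  i=1: ✓ (all of [2,2])
  i=2: ✗ (fails at j=3)
  i=3: ✓ (all of [4,4])
  i=4: ✓ (all of [5,5])
  i=5: ✓ (all of [6,6])
  i=6: ✓ (all of [7,7])
  i=7: ✓ (all of [8,8])
  i=8: ✓ (all of [9,9])
  i=9: ✓ (all of [10,10])
  i=10: ✓ (all of [11,11])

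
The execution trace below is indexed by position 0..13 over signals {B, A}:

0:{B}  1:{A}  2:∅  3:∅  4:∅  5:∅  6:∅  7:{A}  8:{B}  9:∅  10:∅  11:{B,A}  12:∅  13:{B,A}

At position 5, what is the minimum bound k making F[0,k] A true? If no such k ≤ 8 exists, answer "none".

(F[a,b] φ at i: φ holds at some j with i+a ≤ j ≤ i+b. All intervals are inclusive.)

2

Scan j = 5,6,… for A:
  j=5: fails
  j=6: fails
  j=7: holds
First hit at j=7, so smallest k = 7-5 = 2.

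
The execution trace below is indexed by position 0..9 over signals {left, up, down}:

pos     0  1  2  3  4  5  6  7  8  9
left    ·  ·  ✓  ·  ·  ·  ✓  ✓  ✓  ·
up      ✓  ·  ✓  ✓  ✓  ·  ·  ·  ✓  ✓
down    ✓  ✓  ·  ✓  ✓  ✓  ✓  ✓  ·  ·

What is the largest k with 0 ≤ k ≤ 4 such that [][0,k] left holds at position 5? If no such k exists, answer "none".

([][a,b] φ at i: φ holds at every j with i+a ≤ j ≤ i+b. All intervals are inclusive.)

left must hold from j=5 onward; find where it first fails.
  j=5: fails → no k works.

none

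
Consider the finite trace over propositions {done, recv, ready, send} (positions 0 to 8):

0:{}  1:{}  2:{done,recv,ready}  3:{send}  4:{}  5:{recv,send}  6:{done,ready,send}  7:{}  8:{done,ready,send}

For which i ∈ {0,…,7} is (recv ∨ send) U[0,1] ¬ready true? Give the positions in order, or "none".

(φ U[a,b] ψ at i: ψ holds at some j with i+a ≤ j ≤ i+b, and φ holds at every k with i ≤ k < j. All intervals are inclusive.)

Evaluate at each i in [0,7]:
  i=0: ✓ (rhs at j=0)
  i=1: ✓ (rhs at j=1)
  i=2: ✓ (rhs at j=3; lhs holds on [2,2])
  i=3: ✓ (rhs at j=3)
  i=4: ✓ (rhs at j=4)
  i=5: ✓ (rhs at j=5)
  i=6: ✓ (rhs at j=7; lhs holds on [6,6])
  i=7: ✓ (rhs at j=7)

0, 1, 2, 3, 4, 5, 6, 7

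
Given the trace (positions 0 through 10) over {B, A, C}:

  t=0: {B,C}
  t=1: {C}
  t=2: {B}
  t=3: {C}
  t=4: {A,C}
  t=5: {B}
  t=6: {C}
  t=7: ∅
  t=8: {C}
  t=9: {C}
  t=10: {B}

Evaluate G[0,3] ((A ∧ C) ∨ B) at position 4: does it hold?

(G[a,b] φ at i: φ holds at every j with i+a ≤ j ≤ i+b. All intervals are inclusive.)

False

Check ((A ∧ C) ∨ B) at every j in [4,7]:
  j=4: true
  j=5: true
  j=6: false
  j=7: false
Fails at j=6 → formula fails.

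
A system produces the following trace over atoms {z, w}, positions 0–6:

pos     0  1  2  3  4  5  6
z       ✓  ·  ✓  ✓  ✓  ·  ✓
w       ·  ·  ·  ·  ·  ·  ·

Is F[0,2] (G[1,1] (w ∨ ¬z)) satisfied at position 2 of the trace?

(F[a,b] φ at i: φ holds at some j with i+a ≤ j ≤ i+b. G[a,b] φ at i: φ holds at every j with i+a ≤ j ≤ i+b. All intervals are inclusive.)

Check G[1,1] (w ∨ ¬z) at each j in [2,4]:
  j=2: fails at 3
  j=3: fails at 4
  j=4: holds on [5,5]
Found at j=4 → formula holds.

True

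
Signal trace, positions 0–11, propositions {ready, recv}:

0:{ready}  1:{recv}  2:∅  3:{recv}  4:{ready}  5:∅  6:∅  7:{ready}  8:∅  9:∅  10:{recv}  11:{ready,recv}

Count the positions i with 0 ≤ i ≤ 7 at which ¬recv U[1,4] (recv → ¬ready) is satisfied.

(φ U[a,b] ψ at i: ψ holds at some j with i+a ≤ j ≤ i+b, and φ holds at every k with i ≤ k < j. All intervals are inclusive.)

Evaluate at each i in [0,7]:
  i=0: ✓ (rhs at j=1; lhs holds on [0,0])
  i=1: ✗ (lhs fails at k=1 before rhs at j=2)
  i=2: ✓ (rhs at j=3; lhs holds on [2,2])
  i=3: ✗ (lhs fails at k=3 before rhs at j=4)
  i=4: ✓ (rhs at j=5; lhs holds on [4,4])
  i=5: ✓ (rhs at j=6; lhs holds on [5,5])
  i=6: ✓ (rhs at j=7; lhs holds on [6,6])
  i=7: ✓ (rhs at j=8; lhs holds on [7,7])
Positions where it holds: {0, 2, 4, 5, 6, 7} → 6.

6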